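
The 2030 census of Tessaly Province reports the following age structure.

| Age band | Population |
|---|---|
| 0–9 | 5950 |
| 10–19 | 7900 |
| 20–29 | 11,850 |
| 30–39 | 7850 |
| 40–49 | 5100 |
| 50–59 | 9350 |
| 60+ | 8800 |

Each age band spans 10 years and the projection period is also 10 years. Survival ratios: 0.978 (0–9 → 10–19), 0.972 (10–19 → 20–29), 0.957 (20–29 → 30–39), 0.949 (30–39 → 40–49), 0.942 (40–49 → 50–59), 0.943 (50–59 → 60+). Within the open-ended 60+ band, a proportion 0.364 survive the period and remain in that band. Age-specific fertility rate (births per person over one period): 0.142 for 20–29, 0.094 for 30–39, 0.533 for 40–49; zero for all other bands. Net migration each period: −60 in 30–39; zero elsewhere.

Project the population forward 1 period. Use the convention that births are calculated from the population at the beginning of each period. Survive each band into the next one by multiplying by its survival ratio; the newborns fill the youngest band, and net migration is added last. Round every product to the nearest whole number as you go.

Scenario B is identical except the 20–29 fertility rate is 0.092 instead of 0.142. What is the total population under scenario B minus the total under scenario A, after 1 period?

-593

After projecting period 1:
Births: 11850 × 0.142 = 1683  |  7850 × 0.094 = 738  |  5100 × 0.533 = 2718 — total 5139
10–19: 5950 × 0.978 = 5819
20–29: 7900 × 0.972 = 7679
30–39: 11850 × 0.957 = 11340
40–49: 7850 × 0.949 = 7450
50–59: 5100 × 0.942 = 4804
60+: 9350 × 0.943 + 8800 × 0.364 = 8817 + 3203 = 12020
Net migration: 30–39 − 60 → 11280
→ [5139, 5819, 7679, 11280, 7450, 4804, 12020]
Scenario A total after 1 period: 54191
Scenario B projection —
After projecting period 1:
Births: 11850 × 0.092 = 1090  |  7850 × 0.094 = 738  |  5100 × 0.533 = 2718 — total 4546
10–19: 5950 × 0.978 = 5819
20–29: 7900 × 0.972 = 7679
30–39: 11850 × 0.957 = 11340
40–49: 7850 × 0.949 = 7450
50–59: 5100 × 0.942 = 4804
60+: 9350 × 0.943 + 8800 × 0.364 = 8817 + 3203 = 12020
Net migration: 30–39 − 60 → 11280
→ [4546, 5819, 7679, 11280, 7450, 4804, 12020]
Scenario B total after 1 period: 53598
Difference B − A = 53598 − 54191 = -593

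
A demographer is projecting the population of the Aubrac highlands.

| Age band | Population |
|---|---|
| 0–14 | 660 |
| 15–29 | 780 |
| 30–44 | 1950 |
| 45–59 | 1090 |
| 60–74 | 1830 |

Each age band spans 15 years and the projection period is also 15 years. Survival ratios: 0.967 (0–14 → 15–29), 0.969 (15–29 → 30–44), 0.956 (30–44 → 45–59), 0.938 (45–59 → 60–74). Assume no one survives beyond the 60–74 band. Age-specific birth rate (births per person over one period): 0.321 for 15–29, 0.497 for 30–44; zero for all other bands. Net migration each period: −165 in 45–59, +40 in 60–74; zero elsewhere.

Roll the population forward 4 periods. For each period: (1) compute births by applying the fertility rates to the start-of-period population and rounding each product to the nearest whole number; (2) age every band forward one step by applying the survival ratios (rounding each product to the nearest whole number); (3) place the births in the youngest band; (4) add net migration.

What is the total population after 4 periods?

3322

— Period 1 —
Births: 780 × 0.321 = 250  |  1950 × 0.497 = 969 ⇒ total 1219
15–29: 660 × 0.967 = 638
30–44: 780 × 0.969 = 756
45–59: 1950 × 0.956 = 1864
60–74: 1090 × 0.938 = 1022
Net migration: 45–59 − 165 → 1699; 60–74 + 40 → 1062
Giving 1219 / 638 / 756 / 1699 / 1062.
— Period 2 —
Births: 638 × 0.321 = 205  |  756 × 0.497 = 376 ⇒ total 581
15–29: 1219 × 0.967 = 1179
30–44: 638 × 0.969 = 618
45–59: 756 × 0.956 = 723
60–74: 1699 × 0.938 = 1594
Net migration: 45–59 − 165 → 558; 60–74 + 40 → 1634
Giving 581 / 1179 / 618 / 558 / 1634.
— Period 3 —
Births: 1179 × 0.321 = 378  |  618 × 0.497 = 307 ⇒ total 685
15–29: 581 × 0.967 = 562
30–44: 1179 × 0.969 = 1142
45–59: 618 × 0.956 = 591
60–74: 558 × 0.938 = 523
Net migration: 45–59 − 165 → 426; 60–74 + 40 → 563
Giving 685 / 562 / 1142 / 426 / 563.
— Period 4 —
Births: 562 × 0.321 = 180  |  1142 × 0.497 = 568 ⇒ total 748
15–29: 685 × 0.967 = 662
30–44: 562 × 0.969 = 545
45–59: 1142 × 0.956 = 1092
60–74: 426 × 0.938 = 400
Net migration: 45–59 − 165 → 927; 60–74 + 40 → 440
Giving 748 / 662 / 545 / 927 / 440.
Total after period 4: 748 + 662 + 545 + 927 + 440 = 3322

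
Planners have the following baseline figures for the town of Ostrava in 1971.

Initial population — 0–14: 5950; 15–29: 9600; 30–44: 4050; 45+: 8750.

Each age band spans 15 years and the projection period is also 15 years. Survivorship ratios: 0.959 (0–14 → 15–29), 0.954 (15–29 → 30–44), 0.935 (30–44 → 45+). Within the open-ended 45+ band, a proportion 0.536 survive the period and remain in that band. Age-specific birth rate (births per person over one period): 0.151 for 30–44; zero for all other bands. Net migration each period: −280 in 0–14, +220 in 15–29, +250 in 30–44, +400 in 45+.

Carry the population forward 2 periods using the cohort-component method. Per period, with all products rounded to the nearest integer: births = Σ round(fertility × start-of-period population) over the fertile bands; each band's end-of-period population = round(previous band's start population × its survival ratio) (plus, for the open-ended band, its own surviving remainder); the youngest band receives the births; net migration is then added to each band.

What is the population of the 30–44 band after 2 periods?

After projecting period 1:
Births: 4050 * 0.151 = 612
15–29: 5950 * 0.959 = 5706
30–44: 9600 * 0.954 = 9158
45+: 4050 * 0.935 + 8750 * 0.536 = 3787 + 4690 = 8477
Net migration: 0–14 − 280 → 332; 15–29 + 220 → 5926; 30–44 + 250 → 9408; 45+ + 400 → 8877
End of period: [332, 5926, 9408, 8877]
After projecting period 2:
Births: 9408 * 0.151 = 1421
15–29: 332 * 0.959 = 318
30–44: 5926 * 0.954 = 5653
45+: 9408 * 0.935 + 8877 * 0.536 = 8796 + 4758 = 13554
Net migration: 0–14 − 280 → 1141; 15–29 + 220 → 538; 30–44 + 250 → 5903; 45+ + 400 → 13954
End of period: [1141, 538, 5903, 13954]

5903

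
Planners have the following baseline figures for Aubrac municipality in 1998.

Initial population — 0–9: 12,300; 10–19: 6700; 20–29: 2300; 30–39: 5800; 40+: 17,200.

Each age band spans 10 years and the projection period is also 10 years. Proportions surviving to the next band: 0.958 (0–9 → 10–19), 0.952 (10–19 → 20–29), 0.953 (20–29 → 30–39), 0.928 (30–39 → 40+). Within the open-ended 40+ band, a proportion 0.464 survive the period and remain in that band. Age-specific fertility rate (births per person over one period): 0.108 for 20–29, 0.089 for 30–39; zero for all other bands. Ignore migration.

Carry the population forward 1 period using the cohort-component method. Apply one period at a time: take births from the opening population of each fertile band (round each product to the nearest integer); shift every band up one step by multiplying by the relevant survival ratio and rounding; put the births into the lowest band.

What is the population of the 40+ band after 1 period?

[period 1]
Births: 2300 × 0.108 = 248  |  5800 × 0.089 = 516 — total 764
10–19: 12300 × 0.958 = 11783
20–29: 6700 × 0.952 = 6378
30–39: 2300 × 0.953 = 2192
40+: 5800 × 0.928 + 17200 × 0.464 = 5382 + 7981 = 13363
→ [764, 11783, 6378, 2192, 13363]

13363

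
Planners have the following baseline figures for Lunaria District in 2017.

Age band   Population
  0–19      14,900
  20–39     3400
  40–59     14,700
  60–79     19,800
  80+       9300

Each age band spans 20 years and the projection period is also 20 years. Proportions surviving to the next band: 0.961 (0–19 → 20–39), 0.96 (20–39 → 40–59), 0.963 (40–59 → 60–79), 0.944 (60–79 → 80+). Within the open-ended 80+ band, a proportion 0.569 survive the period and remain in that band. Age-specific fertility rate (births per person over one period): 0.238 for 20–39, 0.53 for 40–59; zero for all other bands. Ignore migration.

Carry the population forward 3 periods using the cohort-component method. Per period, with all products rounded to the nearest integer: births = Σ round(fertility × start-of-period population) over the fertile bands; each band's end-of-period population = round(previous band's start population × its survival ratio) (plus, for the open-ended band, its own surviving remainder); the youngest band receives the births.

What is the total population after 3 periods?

53696

Call the groups 1 to 5, youngest first.
Period 1.
Births: 3400 * 0.238 = 809  |  14700 * 0.53 = 7791 ⇒ total 8600
Group 2: 14900 * 0.961 = 14319
Group 3: 3400 * 0.96 = 3264
Group 4: 14700 * 0.963 = 14156
Group 5: 19800 * 0.944 + 9300 * 0.569 = 18691 + 5292 = 23983
End of period: [8600, 14319, 3264, 14156, 23983]
Period 2.
Births: 14319 * 0.238 = 3408  |  3264 * 0.53 = 1730 ⇒ total 5138
Group 2: 8600 * 0.961 = 8265
Group 3: 14319 * 0.96 = 13746
Group 4: 3264 * 0.963 = 3143
Group 5: 14156 * 0.944 + 23983 * 0.569 = 13363 + 13646 = 27009
End of period: [5138, 8265, 13746, 3143, 27009]
Period 3.
Births: 8265 * 0.238 = 1967  |  13746 * 0.53 = 7285 ⇒ total 9252
Group 2: 5138 * 0.961 = 4938
Group 3: 8265 * 0.96 = 7934
Group 4: 13746 * 0.963 = 13237
Group 5: 3143 * 0.944 + 27009 * 0.569 = 2967 + 15368 = 18335
End of period: [9252, 4938, 7934, 13237, 18335]
Total after period 3: 9252 + 4938 + 7934 + 13237 + 18335 = 53696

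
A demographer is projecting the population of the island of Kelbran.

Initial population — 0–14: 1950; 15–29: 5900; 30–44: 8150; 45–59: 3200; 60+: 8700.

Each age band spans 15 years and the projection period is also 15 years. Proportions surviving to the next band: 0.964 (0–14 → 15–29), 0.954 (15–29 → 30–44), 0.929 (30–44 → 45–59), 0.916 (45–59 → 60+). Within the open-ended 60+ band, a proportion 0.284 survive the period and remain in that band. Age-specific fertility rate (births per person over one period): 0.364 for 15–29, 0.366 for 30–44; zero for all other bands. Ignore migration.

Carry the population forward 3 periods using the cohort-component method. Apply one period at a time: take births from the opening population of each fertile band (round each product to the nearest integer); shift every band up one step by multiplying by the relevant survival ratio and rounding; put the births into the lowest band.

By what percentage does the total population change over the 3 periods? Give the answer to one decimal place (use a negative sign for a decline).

-33.0

Call the bands 1 to 5, youngest first.
Period 1.
Births: 5900 × 0.364 = 2148, 8150 × 0.366 = 2983 → total 5131
Band 2: 1950 × 0.964 = 1880
Band 3: 5900 × 0.954 = 5629
Band 4: 8150 × 0.929 = 7571
Band 5: 3200 × 0.916 + 8700 × 0.284 = 2931 + 2471 = 5402
End of period: [5131, 1880, 5629, 7571, 5402]
Period 2.
Births: 1880 × 0.364 = 684, 5629 × 0.366 = 2060 → total 2744
Band 2: 5131 × 0.964 = 4946
Band 3: 1880 × 0.954 = 1794
Band 4: 5629 × 0.929 = 5229
Band 5: 7571 × 0.916 + 5402 × 0.284 = 6935 + 1534 = 8469
End of period: [2744, 4946, 1794, 5229, 8469]
Period 3.
Births: 4946 × 0.364 = 1800, 1794 × 0.366 = 657 → total 2457
Band 2: 2744 × 0.964 = 2645
Band 3: 4946 × 0.954 = 4718
Band 4: 1794 × 0.929 = 1667
Band 5: 5229 × 0.916 + 8469 × 0.284 = 4790 + 2405 = 7195
End of period: [2457, 2645, 4718, 1667, 7195]
Total: 27900 → 18682; change = -9218; percentage change = -33.0%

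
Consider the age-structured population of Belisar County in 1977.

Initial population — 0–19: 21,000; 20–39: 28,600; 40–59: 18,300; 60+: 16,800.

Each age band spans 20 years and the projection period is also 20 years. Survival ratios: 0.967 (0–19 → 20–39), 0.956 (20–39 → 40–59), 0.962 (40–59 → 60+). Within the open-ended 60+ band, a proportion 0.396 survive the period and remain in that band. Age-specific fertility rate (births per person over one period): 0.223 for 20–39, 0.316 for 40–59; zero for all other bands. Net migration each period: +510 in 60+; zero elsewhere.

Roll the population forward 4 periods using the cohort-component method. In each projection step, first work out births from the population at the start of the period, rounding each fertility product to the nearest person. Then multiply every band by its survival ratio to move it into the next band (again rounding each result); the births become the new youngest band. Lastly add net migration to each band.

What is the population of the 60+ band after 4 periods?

24666

Period 1.
Births: 28600 × 0.223 = 6378 ; 18300 × 0.316 = 5783 — total 12161
20–39: 21000 × 0.967 = 20307
40–59: 28600 × 0.956 = 27342
60+: 18300 × 0.962 + 16800 × 0.396 = 17605 + 6653 = 24258
Net migration: 60+ + 510 → 24768
Giving 12161 / 20307 / 27342 / 24768.
Period 2.
Births: 20307 × 0.223 = 4528 ; 27342 × 0.316 = 8640 — total 13168
20–39: 12161 × 0.967 = 11760
40–59: 20307 × 0.956 = 19413
60+: 27342 × 0.962 + 24768 × 0.396 = 26303 + 9808 = 36111
Net migration: 60+ + 510 → 36621
Giving 13168 / 11760 / 19413 / 36621.
Period 3.
Births: 11760 × 0.223 = 2622 ; 19413 × 0.316 = 6135 — total 8757
20–39: 13168 × 0.967 = 12733
40–59: 11760 × 0.956 = 11243
60+: 19413 × 0.962 + 36621 × 0.396 = 18675 + 14502 = 33177
Net migration: 60+ + 510 → 33687
Giving 8757 / 12733 / 11243 / 33687.
Period 4.
Births: 12733 × 0.223 = 2839 ; 11243 × 0.316 = 3553 — total 6392
20–39: 8757 × 0.967 = 8468
40–59: 12733 × 0.956 = 12173
60+: 11243 × 0.962 + 33687 × 0.396 = 10816 + 13340 = 24156
Net migration: 60+ + 510 → 24666
Giving 6392 / 8468 / 12173 / 24666.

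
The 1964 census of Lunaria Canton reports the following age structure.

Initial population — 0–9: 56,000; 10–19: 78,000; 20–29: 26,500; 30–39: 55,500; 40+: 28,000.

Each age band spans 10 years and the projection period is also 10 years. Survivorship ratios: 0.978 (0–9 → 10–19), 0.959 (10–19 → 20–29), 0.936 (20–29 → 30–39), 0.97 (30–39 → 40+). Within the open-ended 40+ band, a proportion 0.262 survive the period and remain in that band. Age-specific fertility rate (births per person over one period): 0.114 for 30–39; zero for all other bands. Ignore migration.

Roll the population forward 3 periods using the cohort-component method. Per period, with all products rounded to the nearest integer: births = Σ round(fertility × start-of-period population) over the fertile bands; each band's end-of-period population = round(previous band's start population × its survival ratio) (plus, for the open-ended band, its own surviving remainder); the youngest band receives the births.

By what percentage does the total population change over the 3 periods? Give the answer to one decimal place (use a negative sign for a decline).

-40.9

(Bands numbered youngest = 1 to oldest = 5.)
Period 1:
Births: 55500 × 0.114 = 6327
Band 2: 56000 × 0.978 = 54768
Band 3: 78000 × 0.959 = 74802
Band 4: 26500 × 0.936 = 24804
Band 5: 55500 × 0.97 + 28000 × 0.262 = 53835 + 7336 = 61171
Population now: 0–9=6327, 10–19=54768, 20–29=74802, 30–39=24804, 40+=61171
Period 2:
Births: 24804 × 0.114 = 2828
Band 2: 6327 × 0.978 = 6188
Band 3: 54768 × 0.959 = 52523
Band 4: 74802 × 0.936 = 70015
Band 5: 24804 × 0.97 + 61171 × 0.262 = 24060 + 16027 = 40087
Population now: 0–9=2828, 10–19=6188, 20–29=52523, 30–39=70015, 40+=40087
Period 3:
Births: 70015 × 0.114 = 7982
Band 2: 2828 × 0.978 = 2766
Band 3: 6188 × 0.959 = 5934
Band 4: 52523 × 0.936 = 49162
Band 5: 70015 × 0.97 + 40087 × 0.262 = 67915 + 10503 = 78418
Population now: 0–9=7982, 10–19=2766, 20–29=5934, 30–39=49162, 40+=78418
Total: 244000 → 144262; change = -99738; percentage change = -40.9%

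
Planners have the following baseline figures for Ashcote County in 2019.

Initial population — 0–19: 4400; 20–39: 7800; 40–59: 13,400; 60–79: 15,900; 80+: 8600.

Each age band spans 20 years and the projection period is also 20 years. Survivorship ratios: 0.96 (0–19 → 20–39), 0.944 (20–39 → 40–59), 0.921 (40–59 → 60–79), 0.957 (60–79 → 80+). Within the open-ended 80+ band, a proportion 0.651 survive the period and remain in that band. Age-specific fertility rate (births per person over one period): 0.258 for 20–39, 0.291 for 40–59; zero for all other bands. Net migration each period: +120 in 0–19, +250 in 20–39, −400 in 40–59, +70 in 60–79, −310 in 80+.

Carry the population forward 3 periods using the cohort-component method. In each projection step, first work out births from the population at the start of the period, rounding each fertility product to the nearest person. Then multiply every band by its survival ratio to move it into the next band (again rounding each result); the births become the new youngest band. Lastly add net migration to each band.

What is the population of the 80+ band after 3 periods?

Numbering the bands 1..5 from youngest to oldest:
After projecting period 1:
Births: 7800 × 0.258 = 2012 ; 13400 × 0.291 = 3899 → total 5911
Band 2: 4400 × 0.96 = 4224
Band 3: 7800 × 0.944 = 7363
Band 4: 13400 × 0.921 = 12341
Band 5: 15900 × 0.957 + 8600 × 0.651 = 15216 + 5599 = 20815
Net migration: Band 1 + 120 → 6031; Band 2 + 250 → 4474; Band 3 − 400 → 6963; Band 4 + 70 → 12411; Band 5 − 310 → 20505
End of period: [6031, 4474, 6963, 12411, 20505]
After projecting period 2:
Births: 4474 × 0.258 = 1154 ; 6963 × 0.291 = 2026 → total 3180
Band 2: 6031 × 0.96 = 5790
Band 3: 4474 × 0.944 = 4223
Band 4: 6963 × 0.921 = 6413
Band 5: 12411 × 0.957 + 20505 × 0.651 = 11877 + 13349 = 25226
Net migration: Band 1 + 120 → 3300; Band 2 + 250 → 6040; Band 3 − 400 → 3823; Band 4 + 70 → 6483; Band 5 − 310 → 24916
End of period: [3300, 6040, 3823, 6483, 24916]
After projecting period 3:
Births: 6040 × 0.258 = 1558 ; 3823 × 0.291 = 1112 → total 2670
Band 2: 3300 × 0.96 = 3168
Band 3: 6040 × 0.944 = 5702
Band 4: 3823 × 0.921 = 3521
Band 5: 6483 × 0.957 + 24916 × 0.651 = 6204 + 16220 = 22424
Net migration: Band 1 + 120 → 2790; Band 2 + 250 → 3418; Band 3 − 400 → 5302; Band 4 + 70 → 3591; Band 5 − 310 → 22114
End of period: [2790, 3418, 5302, 3591, 22114]

22114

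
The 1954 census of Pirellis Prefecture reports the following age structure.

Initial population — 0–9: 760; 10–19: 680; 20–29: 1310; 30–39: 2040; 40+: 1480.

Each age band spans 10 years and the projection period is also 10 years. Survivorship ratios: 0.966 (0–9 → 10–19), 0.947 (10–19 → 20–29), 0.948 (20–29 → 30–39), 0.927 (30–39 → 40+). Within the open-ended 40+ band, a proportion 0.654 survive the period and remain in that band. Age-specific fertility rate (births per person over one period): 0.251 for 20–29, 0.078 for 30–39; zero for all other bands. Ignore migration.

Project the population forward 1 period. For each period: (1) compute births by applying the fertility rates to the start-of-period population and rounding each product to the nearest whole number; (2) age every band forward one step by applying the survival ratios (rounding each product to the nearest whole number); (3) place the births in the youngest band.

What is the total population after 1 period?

Let band 1 be 0–9 through band 5 = 40+.
After projecting period 1:
Births: 1310 × 0.251 = 329  |  2040 × 0.078 = 159 ⇒ total 488
Band 2: 760 × 0.966 = 734
Band 3: 680 × 0.947 = 644
Band 4: 1310 × 0.948 = 1242
Band 5: 2040 × 0.927 + 1480 × 0.654 = 1891 + 968 = 2859
Population now: 0–9=488, 10–19=734, 20–29=644, 30–39=1242, 40+=2859
Total after period 1: 488 + 734 + 644 + 1242 + 2859 = 5967

5967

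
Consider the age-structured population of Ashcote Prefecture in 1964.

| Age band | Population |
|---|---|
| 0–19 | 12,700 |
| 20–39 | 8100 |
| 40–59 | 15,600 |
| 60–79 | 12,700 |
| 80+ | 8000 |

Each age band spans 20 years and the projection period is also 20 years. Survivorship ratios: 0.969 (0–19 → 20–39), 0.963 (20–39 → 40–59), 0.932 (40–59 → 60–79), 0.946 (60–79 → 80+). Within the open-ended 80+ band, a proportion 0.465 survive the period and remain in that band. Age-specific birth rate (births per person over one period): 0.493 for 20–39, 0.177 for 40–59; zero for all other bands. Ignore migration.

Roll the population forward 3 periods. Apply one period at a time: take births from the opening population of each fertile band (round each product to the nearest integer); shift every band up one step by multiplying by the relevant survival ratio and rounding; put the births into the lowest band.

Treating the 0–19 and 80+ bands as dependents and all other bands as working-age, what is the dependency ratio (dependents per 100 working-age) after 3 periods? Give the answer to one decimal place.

89.6

(Groups numbered youngest = 1 to oldest = 5.)
Period 1:
Births: 8100 × 0.493 = 3993  |  15600 × 0.177 = 2761 → 6754
Group 2: 12700 × 0.969 = 12306
Group 3: 8100 × 0.963 = 7800
Group 4: 15600 × 0.932 = 14539
Group 5: 12700 × 0.946 + 8000 × 0.465 = 12014 + 3720 = 15734
Population now: 0–19=6754, 20–39=12306, 40–59=7800, 60–79=14539, 80+=15734
Period 2:
Births: 12306 × 0.493 = 6067  |  7800 × 0.177 = 1381 → 7448
Group 2: 6754 × 0.969 = 6545
Group 3: 12306 × 0.963 = 11851
Group 4: 7800 × 0.932 = 7270
Group 5: 14539 × 0.946 + 15734 × 0.465 = 13754 + 7316 = 21070
Population now: 0–19=7448, 20–39=6545, 40–59=11851, 60–79=7270, 80+=21070
Period 3:
Births: 6545 × 0.493 = 3227  |  11851 × 0.177 = 2098 → 5325
Group 2: 7448 × 0.969 = 7217
Group 3: 6545 × 0.963 = 6303
Group 4: 11851 × 0.932 = 11045
Group 5: 7270 × 0.946 + 21070 × 0.465 = 6877 + 9798 = 16675
Population now: 0–19=5325, 20–39=7217, 40–59=6303, 60–79=11045, 80+=16675
Dependents (band 0–19 + band 80+) = 5325 + 16675 = 22000; working-age = 24565; ratio = 22000/24565 × 100 = 89.6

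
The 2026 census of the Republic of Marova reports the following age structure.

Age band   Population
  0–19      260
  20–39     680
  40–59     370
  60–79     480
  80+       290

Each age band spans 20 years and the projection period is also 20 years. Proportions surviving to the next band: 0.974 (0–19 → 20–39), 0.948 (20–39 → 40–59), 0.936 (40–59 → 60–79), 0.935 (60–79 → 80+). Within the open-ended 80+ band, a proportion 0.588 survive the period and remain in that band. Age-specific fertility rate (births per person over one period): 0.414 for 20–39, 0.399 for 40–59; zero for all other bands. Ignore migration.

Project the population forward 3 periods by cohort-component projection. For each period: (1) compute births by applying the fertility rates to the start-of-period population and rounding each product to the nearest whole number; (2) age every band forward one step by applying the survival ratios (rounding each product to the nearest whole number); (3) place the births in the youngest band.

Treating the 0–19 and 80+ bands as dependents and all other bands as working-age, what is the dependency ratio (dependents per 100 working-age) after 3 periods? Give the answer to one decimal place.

After projecting period 1:
Births: 680 × 0.414 = 282  |  370 × 0.399 = 148 — total 430
20–39: 260 × 0.974 = 253
40–59: 680 × 0.948 = 645
60–79: 370 × 0.936 = 346
80+: 480 × 0.935 + 290 × 0.588 = 449 + 171 = 620
Population now: 0–19=430, 20–39=253, 40–59=645, 60–79=346, 80+=620
After projecting period 2:
Births: 253 × 0.414 = 105  |  645 × 0.399 = 257 — total 362
20–39: 430 × 0.974 = 419
40–59: 253 × 0.948 = 240
60–79: 645 × 0.936 = 604
80+: 346 × 0.935 + 620 × 0.588 = 324 + 365 = 689
Population now: 0–19=362, 20–39=419, 40–59=240, 60–79=604, 80+=689
After projecting period 3:
Births: 419 × 0.414 = 173  |  240 × 0.399 = 96 — total 269
20–39: 362 × 0.974 = 353
40–59: 419 × 0.948 = 397
60–79: 240 × 0.936 = 225
80+: 604 × 0.935 + 689 × 0.588 = 565 + 405 = 970
Population now: 0–19=269, 20–39=353, 40–59=397, 60–79=225, 80+=970
Dependents (band 0–19 + band 80+) = 269 + 970 = 1239; working-age = 975; ratio = 1239/975 × 100 = 127.1

127.1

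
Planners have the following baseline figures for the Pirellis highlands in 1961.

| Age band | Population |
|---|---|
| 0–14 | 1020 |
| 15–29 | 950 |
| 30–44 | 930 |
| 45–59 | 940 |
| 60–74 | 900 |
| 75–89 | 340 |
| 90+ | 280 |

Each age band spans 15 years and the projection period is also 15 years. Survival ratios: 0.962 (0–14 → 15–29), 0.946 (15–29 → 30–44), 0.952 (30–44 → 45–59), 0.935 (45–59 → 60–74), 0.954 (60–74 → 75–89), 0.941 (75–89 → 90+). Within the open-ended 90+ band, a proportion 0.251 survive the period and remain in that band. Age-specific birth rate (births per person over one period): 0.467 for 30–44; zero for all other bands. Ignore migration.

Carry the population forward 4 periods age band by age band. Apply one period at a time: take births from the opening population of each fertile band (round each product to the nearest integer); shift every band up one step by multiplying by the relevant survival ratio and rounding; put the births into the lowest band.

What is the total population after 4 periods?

Call the bands 1 to 7, youngest first.
Period 1:
Births: 930 × 0.467 = 434
Band 2: 1020 × 0.962 = 981
Band 3: 950 × 0.946 = 899
Band 4: 930 × 0.952 = 885
Band 5: 940 × 0.935 = 879
Band 6: 900 × 0.954 = 859
Band 7: 340 × 0.941 + 280 × 0.251 = 320 + 70 = 390
End of period: [434, 981, 899, 885, 879, 859, 390]
Period 2:
Births: 899 × 0.467 = 420
Band 2: 434 × 0.962 = 418
Band 3: 981 × 0.946 = 928
Band 4: 899 × 0.952 = 856
Band 5: 885 × 0.935 = 827
Band 6: 879 × 0.954 = 839
Band 7: 859 × 0.941 + 390 × 0.251 = 808 + 98 = 906
End of period: [420, 418, 928, 856, 827, 839, 906]
Period 3:
Births: 928 × 0.467 = 433
Band 2: 420 × 0.962 = 404
Band 3: 418 × 0.946 = 395
Band 4: 928 × 0.952 = 883
Band 5: 856 × 0.935 = 800
Band 6: 827 × 0.954 = 789
Band 7: 839 × 0.941 + 906 × 0.251 = 789 + 227 = 1016
End of period: [433, 404, 395, 883, 800, 789, 1016]
Period 4:
Births: 395 × 0.467 = 184
Band 2: 433 × 0.962 = 417
Band 3: 404 × 0.946 = 382
Band 4: 395 × 0.952 = 376
Band 5: 883 × 0.935 = 826
Band 6: 800 × 0.954 = 763
Band 7: 789 × 0.941 + 1016 × 0.251 = 742 + 255 = 997
End of period: [184, 417, 382, 376, 826, 763, 997]
Total after period 4: 184 + 417 + 382 + 376 + 826 + 763 + 997 = 3945

3945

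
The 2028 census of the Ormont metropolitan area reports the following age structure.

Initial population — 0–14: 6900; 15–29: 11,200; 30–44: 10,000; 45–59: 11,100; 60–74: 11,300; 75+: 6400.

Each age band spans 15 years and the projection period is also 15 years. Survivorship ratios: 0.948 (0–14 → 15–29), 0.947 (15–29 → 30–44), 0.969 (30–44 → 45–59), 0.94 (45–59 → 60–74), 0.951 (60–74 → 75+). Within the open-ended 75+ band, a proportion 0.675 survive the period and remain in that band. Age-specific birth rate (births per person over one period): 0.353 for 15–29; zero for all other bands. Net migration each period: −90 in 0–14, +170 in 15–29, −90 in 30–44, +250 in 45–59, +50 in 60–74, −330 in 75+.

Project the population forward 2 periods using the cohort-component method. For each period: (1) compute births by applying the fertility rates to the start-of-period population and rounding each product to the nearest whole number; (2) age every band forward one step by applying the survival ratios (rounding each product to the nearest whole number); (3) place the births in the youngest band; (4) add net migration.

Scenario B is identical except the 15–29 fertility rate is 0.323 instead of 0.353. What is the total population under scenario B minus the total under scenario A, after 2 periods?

-519

After projecting period 1:
Births: 11200 × 0.353 = 3954
15–29: 6900 × 0.948 = 6541
30–44: 11200 × 0.947 = 10606
45–59: 10000 × 0.969 = 9690
60–74: 11100 × 0.94 = 10434
75+: 11300 × 0.951 + 6400 × 0.675 = 10746 + 4320 = 15066
Net migration: 0–14 − 90 → 3864; 15–29 + 170 → 6711; 30–44 − 90 → 10516; 45–59 + 250 → 9940; 60–74 + 50 → 10484; 75+ − 330 → 14736
End of period: [3864, 6711, 10516, 9940, 10484, 14736]
After projecting period 2:
Births: 6711 × 0.353 = 2369
15–29: 3864 × 0.948 = 3663
30–44: 6711 × 0.947 = 6355
45–59: 10516 × 0.969 = 10190
60–74: 9940 × 0.94 = 9344
75+: 10484 × 0.951 + 14736 × 0.675 = 9970 + 9947 = 19917
Net migration: 0–14 − 90 → 2279; 15–29 + 170 → 3833; 30–44 − 90 → 6265; 45–59 + 250 → 10440; 60–74 + 50 → 9394; 75+ − 330 → 19587
End of period: [2279, 3833, 6265, 10440, 9394, 19587]
Scenario A total after 2 periods: 51798
Scenario B projection —
After projecting period 1:
Births: 11200 × 0.323 = 3618
15–29: 6900 × 0.948 = 6541
30–44: 11200 × 0.947 = 10606
45–59: 10000 × 0.969 = 9690
60–74: 11100 × 0.94 = 10434
75+: 11300 × 0.951 + 6400 × 0.675 = 10746 + 4320 = 15066
Net migration: 0–14 − 90 → 3528; 15–29 + 170 → 6711; 30–44 − 90 → 10516; 45–59 + 250 → 9940; 60–74 + 50 → 10484; 75+ − 330 → 14736
End of period: [3528, 6711, 10516, 9940, 10484, 14736]
After projecting period 2:
Births: 6711 × 0.323 = 2168
15–29: 3528 × 0.948 = 3345
30–44: 6711 × 0.947 = 6355
45–59: 10516 × 0.969 = 10190
60–74: 9940 × 0.94 = 9344
75+: 10484 × 0.951 + 14736 × 0.675 = 9970 + 9947 = 19917
Net migration: 0–14 − 90 → 2078; 15–29 + 170 → 3515; 30–44 − 90 → 6265; 45–59 + 250 → 10440; 60–74 + 50 → 9394; 75+ − 330 → 19587
End of period: [2078, 3515, 6265, 10440, 9394, 19587]
Scenario B total after 2 periods: 51279
Difference B − A = 51279 − 51798 = -519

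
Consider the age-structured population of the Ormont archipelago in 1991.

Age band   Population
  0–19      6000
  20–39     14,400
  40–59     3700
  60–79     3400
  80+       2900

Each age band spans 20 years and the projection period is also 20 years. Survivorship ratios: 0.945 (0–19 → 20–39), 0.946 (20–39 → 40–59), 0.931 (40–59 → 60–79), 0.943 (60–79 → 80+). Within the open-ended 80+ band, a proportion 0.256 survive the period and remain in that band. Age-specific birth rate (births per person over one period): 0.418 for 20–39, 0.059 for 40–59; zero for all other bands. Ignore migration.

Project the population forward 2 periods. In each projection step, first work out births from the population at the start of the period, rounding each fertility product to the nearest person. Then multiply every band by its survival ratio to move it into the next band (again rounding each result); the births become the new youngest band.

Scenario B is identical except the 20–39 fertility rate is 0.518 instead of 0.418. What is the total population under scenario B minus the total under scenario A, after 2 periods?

1928

Period 1.
Births: 14400 × 0.418 = 6019  |  3700 × 0.059 = 218 — total 6237
20–39: 6000 × 0.945 = 5670
40–59: 14400 × 0.946 = 13622
60–79: 3700 × 0.931 = 3445
80+: 3400 × 0.943 + 2900 × 0.256 = 3206 + 742 = 3948
End of period: [6237, 5670, 13622, 3445, 3948]
Period 2.
Births: 5670 × 0.418 = 2370  |  13622 × 0.059 = 804 — total 3174
20–39: 6237 × 0.945 = 5894
40–59: 5670 × 0.946 = 5364
60–79: 13622 × 0.931 = 12682
80+: 3445 × 0.943 + 3948 × 0.256 = 3249 + 1011 = 4260
End of period: [3174, 5894, 5364, 12682, 4260]
Scenario A total after 2 periods: 31374
Scenario B projection —
Period 1.
Births: 14400 × 0.518 = 7459  |  3700 × 0.059 = 218 — total 7677
20–39: 6000 × 0.945 = 5670
40–59: 14400 × 0.946 = 13622
60–79: 3700 × 0.931 = 3445
80+: 3400 × 0.943 + 2900 × 0.256 = 3206 + 742 = 3948
End of period: [7677, 5670, 13622, 3445, 3948]
Period 2.
Births: 5670 × 0.518 = 2937  |  13622 × 0.059 = 804 — total 3741
20–39: 7677 × 0.945 = 7255
40–59: 5670 × 0.946 = 5364
60–79: 13622 × 0.931 = 12682
80+: 3445 × 0.943 + 3948 × 0.256 = 3249 + 1011 = 4260
End of period: [3741, 7255, 5364, 12682, 4260]
Scenario B total after 2 periods: 33302
Difference B − A = 33302 − 31374 = 1928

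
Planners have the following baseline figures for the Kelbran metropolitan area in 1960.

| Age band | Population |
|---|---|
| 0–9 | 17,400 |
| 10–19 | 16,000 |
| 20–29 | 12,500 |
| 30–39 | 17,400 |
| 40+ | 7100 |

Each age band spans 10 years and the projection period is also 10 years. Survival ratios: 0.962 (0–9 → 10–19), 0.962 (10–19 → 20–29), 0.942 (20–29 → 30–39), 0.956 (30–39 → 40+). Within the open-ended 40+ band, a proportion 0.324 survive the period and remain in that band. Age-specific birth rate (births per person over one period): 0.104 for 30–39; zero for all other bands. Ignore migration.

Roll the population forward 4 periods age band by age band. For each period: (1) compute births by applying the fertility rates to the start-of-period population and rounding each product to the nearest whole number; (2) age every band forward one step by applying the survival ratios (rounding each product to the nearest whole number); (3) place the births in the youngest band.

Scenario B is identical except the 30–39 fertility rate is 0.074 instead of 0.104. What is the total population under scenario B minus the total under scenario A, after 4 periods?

After projecting period 1:
Births: 17400 * 0.104 = 1810
10–19: 17400 * 0.962 = 16739
20–29: 16000 * 0.962 = 15392
30–39: 12500 * 0.942 = 11775
40+: 17400 * 0.956 + 7100 * 0.324 = 16634 + 2300 = 18934
Giving 1810 / 16739 / 15392 / 11775 / 18934.
After projecting period 2:
Births: 11775 * 0.104 = 1225
10–19: 1810 * 0.962 = 1741
20–29: 16739 * 0.962 = 16103
30–39: 15392 * 0.942 = 14499
40+: 11775 * 0.956 + 18934 * 0.324 = 11257 + 6135 = 17392
Giving 1225 / 1741 / 16103 / 14499 / 17392.
After projecting period 3:
Births: 14499 * 0.104 = 1508
10–19: 1225 * 0.962 = 1178
20–29: 1741 * 0.962 = 1675
30–39: 16103 * 0.942 = 15169
40+: 14499 * 0.956 + 17392 * 0.324 = 13861 + 5635 = 19496
Giving 1508 / 1178 / 1675 / 15169 / 19496.
After projecting period 4:
Births: 15169 * 0.104 = 1578
10–19: 1508 * 0.962 = 1451
20–29: 1178 * 0.962 = 1133
30–39: 1675 * 0.942 = 1578
40+: 15169 * 0.956 + 19496 * 0.324 = 14502 + 6317 = 20819
Giving 1578 / 1451 / 1133 / 1578 / 20819.
Scenario A total after 4 periods: 26559
Scenario B projection —
After projecting period 1:
Births: 17400 * 0.074 = 1288
10–19: 17400 * 0.962 = 16739
20–29: 16000 * 0.962 = 15392
30–39: 12500 * 0.942 = 11775
40+: 17400 * 0.956 + 7100 * 0.324 = 16634 + 2300 = 18934
Giving 1288 / 16739 / 15392 / 11775 / 18934.
After projecting period 2:
Births: 11775 * 0.074 = 871
10–19: 1288 * 0.962 = 1239
20–29: 16739 * 0.962 = 16103
30–39: 15392 * 0.942 = 14499
40+: 11775 * 0.956 + 18934 * 0.324 = 11257 + 6135 = 17392
Giving 871 / 1239 / 16103 / 14499 / 17392.
After projecting period 3:
Births: 14499 * 0.074 = 1073
10–19: 871 * 0.962 = 838
20–29: 1239 * 0.962 = 1192
30–39: 16103 * 0.942 = 15169
40+: 14499 * 0.956 + 17392 * 0.324 = 13861 + 5635 = 19496
Giving 1073 / 838 / 1192 / 15169 / 19496.
After projecting period 4:
Births: 15169 * 0.074 = 1123
10–19: 1073 * 0.962 = 1032
20–29: 838 * 0.962 = 806
30–39: 1192 * 0.942 = 1123
40+: 15169 * 0.956 + 19496 * 0.324 = 14502 + 6317 = 20819
Giving 1123 / 1032 / 806 / 1123 / 20819.
Scenario B total after 4 periods: 24903
Difference B − A = 24903 − 26559 = -1656

-1656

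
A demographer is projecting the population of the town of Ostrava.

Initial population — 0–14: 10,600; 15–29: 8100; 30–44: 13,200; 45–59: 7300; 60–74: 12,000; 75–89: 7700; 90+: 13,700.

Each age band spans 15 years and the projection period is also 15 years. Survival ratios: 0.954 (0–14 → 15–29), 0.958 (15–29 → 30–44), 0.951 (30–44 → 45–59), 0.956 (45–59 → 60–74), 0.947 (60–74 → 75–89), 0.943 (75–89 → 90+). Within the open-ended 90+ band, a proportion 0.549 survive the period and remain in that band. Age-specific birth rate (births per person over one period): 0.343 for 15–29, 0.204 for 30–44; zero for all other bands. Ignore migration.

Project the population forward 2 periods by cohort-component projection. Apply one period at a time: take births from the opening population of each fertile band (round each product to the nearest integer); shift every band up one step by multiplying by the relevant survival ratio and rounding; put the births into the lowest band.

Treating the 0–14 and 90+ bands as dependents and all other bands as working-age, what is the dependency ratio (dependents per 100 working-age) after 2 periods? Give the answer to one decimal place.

58.4

Period 1:
Births: 8100 × 0.343 = 2778 ; 13200 × 0.204 = 2693 ⇒ total 5471
15–29: 10600 × 0.954 = 10112
30–44: 8100 × 0.958 = 7760
45–59: 13200 × 0.951 = 12553
60–74: 7300 × 0.956 = 6979
75–89: 12000 × 0.947 = 11364
90+: 7700 × 0.943 + 13700 × 0.549 = 7261 + 7521 = 14782
Population now: 0–14=5471, 15–29=10112, 30–44=7760, 45–59=12553, 60–74=6979, 75–89=11364, 90+=14782
Period 2:
Births: 10112 × 0.343 = 3468 ; 7760 × 0.204 = 1583 ⇒ total 5051
15–29: 5471 × 0.954 = 5219
30–44: 10112 × 0.958 = 9687
45–59: 7760 × 0.951 = 7380
60–74: 12553 × 0.956 = 12001
75–89: 6979 × 0.947 = 6609
90+: 11364 × 0.943 + 14782 × 0.549 = 10716 + 8115 = 18831
Population now: 0–14=5051, 15–29=5219, 30–44=9687, 45–59=7380, 60–74=12001, 75–89=6609, 90+=18831
Dependents (band 0–14 + band 90+) = 5051 + 18831 = 23882; working-age = 40896; ratio = 23882/40896 × 100 = 58.4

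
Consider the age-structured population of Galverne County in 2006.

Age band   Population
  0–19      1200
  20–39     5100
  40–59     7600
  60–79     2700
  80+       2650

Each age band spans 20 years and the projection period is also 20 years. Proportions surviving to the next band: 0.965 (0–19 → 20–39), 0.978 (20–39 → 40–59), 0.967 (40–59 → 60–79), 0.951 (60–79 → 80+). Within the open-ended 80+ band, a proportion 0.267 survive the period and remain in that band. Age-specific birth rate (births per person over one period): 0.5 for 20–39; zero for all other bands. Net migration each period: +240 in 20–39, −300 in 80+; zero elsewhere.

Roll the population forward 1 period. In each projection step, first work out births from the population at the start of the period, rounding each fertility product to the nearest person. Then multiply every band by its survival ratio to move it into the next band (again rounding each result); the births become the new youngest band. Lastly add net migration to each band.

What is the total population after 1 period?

Period 1:
Births: 5100 * 0.5 = 2550
20–39: 1200 * 0.965 = 1158
40–59: 5100 * 0.978 = 4988
60–79: 7600 * 0.967 = 7349
80+: 2700 * 0.951 + 2650 * 0.267 = 2568 + 708 = 3276
Net migration: 20–39 + 240 → 1398; 80+ − 300 → 2976
→ [2550, 1398, 4988, 7349, 2976]
Total after period 1: 2550 + 1398 + 4988 + 7349 + 2976 = 19261

19261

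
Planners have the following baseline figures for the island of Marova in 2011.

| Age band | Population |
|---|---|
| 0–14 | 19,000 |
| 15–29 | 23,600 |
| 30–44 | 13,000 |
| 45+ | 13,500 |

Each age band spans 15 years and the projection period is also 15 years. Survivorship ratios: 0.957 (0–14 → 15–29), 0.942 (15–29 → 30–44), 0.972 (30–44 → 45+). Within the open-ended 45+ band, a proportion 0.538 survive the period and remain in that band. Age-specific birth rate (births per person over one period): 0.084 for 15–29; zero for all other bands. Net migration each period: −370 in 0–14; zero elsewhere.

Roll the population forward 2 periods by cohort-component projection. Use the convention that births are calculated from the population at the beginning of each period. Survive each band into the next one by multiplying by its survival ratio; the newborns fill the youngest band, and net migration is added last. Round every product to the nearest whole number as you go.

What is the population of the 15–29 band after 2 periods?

1543

[period 1]
Births: 23600 * 0.084 = 1982
15–29: 19000 * 0.957 = 18183
30–44: 23600 * 0.942 = 22231
45+: 13000 * 0.972 + 13500 * 0.538 = 12636 + 7263 = 19899
Net migration: 0–14 − 370 → 1612
Population now: 0–14=1612, 15–29=18183, 30–44=22231, 45+=19899
[period 2]
Births: 18183 * 0.084 = 1527
15–29: 1612 * 0.957 = 1543
30–44: 18183 * 0.942 = 17128
45+: 22231 * 0.972 + 19899 * 0.538 = 21609 + 10706 = 32315
Net migration: 0–14 − 370 → 1157
Population now: 0–14=1157, 15–29=1543, 30–44=17128, 45+=32315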